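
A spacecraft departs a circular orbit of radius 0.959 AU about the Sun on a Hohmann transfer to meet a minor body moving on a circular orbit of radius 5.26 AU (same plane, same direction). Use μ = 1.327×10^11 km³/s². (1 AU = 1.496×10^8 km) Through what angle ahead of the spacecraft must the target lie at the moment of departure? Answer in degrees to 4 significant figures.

In km: r₁ = 0.959 × 1.496×10^8 = 1.434664×10^8 km; r₂ = 5.26 × 1.496×10^8 = 7.86896×10^8 km.
Semi-major axis of the transfer orbit: a_t = (1.434664×10^8 + 7.86896×10^8)/2 = 4.651812×10^8 km.
The half-period of the transfer ellipse is t = π√(a_t³/μ) = 8.6526×10^7 s.
Target angular speed ω₂ = √(μ/r₂³) = 1.6503×10^-8 rad/s.
Angle swept by the target during transfer: ω₂·t = 1.4279 rad = 81.81°.
The spacecraft traverses 180° on the transfer ellipse, so the target must lead by 180° − 81.81° = 98.19°.

φ = 98.19°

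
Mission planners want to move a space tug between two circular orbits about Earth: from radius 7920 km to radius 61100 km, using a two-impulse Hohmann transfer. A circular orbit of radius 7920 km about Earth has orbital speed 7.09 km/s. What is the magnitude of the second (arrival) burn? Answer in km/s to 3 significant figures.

Δv₂ = 1.33 km/s

From the circular-orbit relation v² = μ/r at r = 7920 km: μ = v²r = (7.09)² × 7920 = 3.98123×10^5 km³/s².
The Hohmann ellipse has a_t = (r₁ + r₂)/2 = 34510 km.
On the circular orbit at r = 61100 km, v_c = √(μ/r) = 2.553 km/s.
Vis-viva on the transfer ellipse at r = 61100 km gives v_t = √[μ(2/r − 1/a_t)] = 1.223 km/s.
Δv₂ = |v_t − v_c| = |1.223 − 2.553| = 1.330 km/s.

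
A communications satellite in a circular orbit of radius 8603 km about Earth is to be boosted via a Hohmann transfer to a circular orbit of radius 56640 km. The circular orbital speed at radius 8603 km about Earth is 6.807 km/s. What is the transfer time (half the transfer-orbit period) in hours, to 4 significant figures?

From the circular-orbit relation v² = μ/r at r = 8603 km: μ = v²r = (6.807)² × 8603 = 3.98622×10^5 km³/s².
Semi-major axis of the transfer orbit: a_t = (8603 + 56640)/2 = 32621.5 km.
By Kepler's third law the transfer-orbit period is T = 2π√(a_t³/μ), so t = T/2 = 29320 s.
Converting: 29320 s ÷ 3600 s/hour = 8.144 hours.

t = 8.144 hours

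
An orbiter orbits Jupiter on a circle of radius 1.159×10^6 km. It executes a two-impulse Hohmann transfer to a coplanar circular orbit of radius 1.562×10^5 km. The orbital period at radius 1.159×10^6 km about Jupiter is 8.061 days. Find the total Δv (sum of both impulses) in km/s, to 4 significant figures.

Δv = 14.69 km/s

From Kepler's third law T² = 4π²r³/μ at r = 1.159×10^6 km, T = 8.061 days = 8.061 × 86400 s = 6.964704×10^5 s: μ = 4π²r³/T² = 1.26708×10^8 km³/s².
The Hohmann ellipse has a_t = (r₁ + r₂)/2 = 6.576×10^5 km.
Circular speed at r₁: v₁ = √(μ/r₁) = √(1.26708×10^8/1.159×10^6) = 10.456 km/s.
On the transfer ellipse at r₁, vis-viva gives v_a = √[μ(2/r₁ − 1/a_t)] = 5.0959 km/s.
First burn Δv₁ = |v_a − v₁| = 5.360 km/s.
At r₂, v₂ = √(μ/r₂) = 28.48 km/s.
Transfer-orbit speed at r₂: v_p = √[μ(2/r₂ − 1/a_t)] = 37.81 km/s.
Second burn Δv₂ = |v₂ − v_p| = 9.330 km/s.
Total Δv = Δv₁ + Δv₂ = 14.69 km/s.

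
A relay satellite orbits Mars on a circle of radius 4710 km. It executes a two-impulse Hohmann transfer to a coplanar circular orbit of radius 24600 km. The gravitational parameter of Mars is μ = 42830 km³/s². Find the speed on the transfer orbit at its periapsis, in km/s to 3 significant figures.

The Hohmann ellipse has a_t = (r₁ + r₂)/2 = 14655 km.
The periapsis of the transfer ellipse is at r = 4710 km.
Vis-viva: v = √[μ(2/r − 1/a_t)] = √[42830 × (2/4710 − 1/14655)] = 3.907 km/s.

v = 3.91 km/s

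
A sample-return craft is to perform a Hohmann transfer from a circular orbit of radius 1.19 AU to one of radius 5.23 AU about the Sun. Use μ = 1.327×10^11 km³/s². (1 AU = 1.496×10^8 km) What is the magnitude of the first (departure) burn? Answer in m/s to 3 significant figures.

In km: r₁ = 1.19 × 1.496×10^8 = 1.78024×10^8 km; r₂ = 5.23 × 1.496×10^8 = 7.82408×10^8 km.
Transfer-ellipse semi-major axis a_t = (r₁ + r₂)/2 = (1.78024×10^8 + 7.82408×10^8)/2 = 4.80216×10^8 km.
Circular speed at r = 1.78024×10^8 km: v_c = √(μ/r) = 27.302 km/s.
Transfer-orbit speed at the same r (vis-viva, a = a_t): v_t = √[μ(2/r − 1/a_t)] = 34.849 km/s.
Δv₁ = |v_t − v_c| = |34.849 − 27.302| = 7.547 km/s.

Δv₁ = 7550 m/s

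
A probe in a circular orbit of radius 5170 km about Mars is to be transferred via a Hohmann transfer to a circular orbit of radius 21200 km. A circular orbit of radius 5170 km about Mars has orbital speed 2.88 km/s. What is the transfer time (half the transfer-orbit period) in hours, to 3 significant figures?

t = 6.38 hours

From the circular-orbit relation v² = μ/r at r = 5170 km: μ = v²r = (2.88)² × 5170 = 42882.0 km³/s².
Transfer-ellipse semi-major axis a_t = (r₁ + r₂)/2 = (5170 + 21200)/2 = 13185 km.
Half the transfer-orbit period gives t = π√(a_t³/μ) = 22970 s.
Converting: 22970 s ÷ 3600 s/hour = 6.38 hours.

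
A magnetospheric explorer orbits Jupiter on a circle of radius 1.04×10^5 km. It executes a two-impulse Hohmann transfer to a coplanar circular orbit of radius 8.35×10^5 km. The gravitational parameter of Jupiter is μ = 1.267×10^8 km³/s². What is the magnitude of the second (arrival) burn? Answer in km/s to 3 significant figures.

Δv₂ = 6.52 km/s

Transfer-ellipse semi-major axis a_t = (r₁ + r₂)/2 = (1.040×10^5 + 8.350×10^5)/2 = 4.695×10^5 km.
On the circular orbit at r = 8.350×10^5 km, v_c = √(μ/r) = 12.3181 km/s.
Vis-viva on the transfer ellipse at r = 8.350×10^5 km gives v_t = √[μ(2/r − 1/a_t)] = 5.79754 km/s.
Δv₂ = |v_t − v_c| = |5.79754 − 12.3181| = 6.521 km/s.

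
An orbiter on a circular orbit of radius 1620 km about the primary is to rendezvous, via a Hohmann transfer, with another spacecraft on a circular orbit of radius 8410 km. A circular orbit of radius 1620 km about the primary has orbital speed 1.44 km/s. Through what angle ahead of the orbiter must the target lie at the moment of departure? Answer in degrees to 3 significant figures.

φ = 97.1°

From the circular-orbit relation v² = μ/r at r = 1620 km: μ = v²r = (1.44)² × 1620 = 3359.23 km³/s².
Semi-major axis of the transfer orbit: a_t = (1620 + 8410)/2 = 5015 km.
Transfer time t = π√(a_t³/μ) = 19250.25 s.
Target angular speed ω₂ = √(μ/r₂³) = 7.514948×10^-5 rad/s.
Angle swept by the target during transfer: ω₂·t = 1.44665 rad = 82.89°.
The orbiter traverses 180° on the transfer ellipse, so the target must lead by 180° − 82.89° = 97.1°.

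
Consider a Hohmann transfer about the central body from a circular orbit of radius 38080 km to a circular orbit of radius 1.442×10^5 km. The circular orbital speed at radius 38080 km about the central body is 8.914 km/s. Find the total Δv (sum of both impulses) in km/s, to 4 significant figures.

Δv = 3.918 km/s

From the circular-orbit relation v² = μ/r at r = 38080 km: μ = v²r = (8.914)² × 38080 = 3.02581×10^6 km³/s².
The Hohmann ellipse has a_t = (r₁ + r₂)/2 = 91140 km.
At r₁ the circular-orbit speed is v₁ = √(μ/r₁) = 8.9140 km/s.
On the transfer ellipse at r₁, vis-viva equation gives v_p = √[μ(2/r₁ − 1/a_t)] = 11.212 km/s.
First burn Δv₁ = |v_p − v₁| = 2.298 km/s.
At r₂, v₂ = √(μ/r₂) = 4.581 km/s.
Transfer-orbit speed at r₂: v_a = √[μ(2/r₂ − 1/a_t)] = 2.961 km/s.
Second burn Δv₂ = |v₂ − v_a| = 1.620 km/s.
Total Δv = Δv₁ + Δv₂ = 3.918 km/s.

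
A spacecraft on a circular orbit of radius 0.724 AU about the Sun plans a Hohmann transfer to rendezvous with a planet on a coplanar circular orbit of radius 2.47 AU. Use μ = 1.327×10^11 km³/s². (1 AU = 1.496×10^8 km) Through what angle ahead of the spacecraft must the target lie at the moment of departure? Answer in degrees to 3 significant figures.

In km: r₁ = 0.724 × 1.496×10^8 = 1.083104×10^8 km; r₂ = 2.47 × 1.496×10^8 = 3.69512×10^8 km.
Semi-major axis of the transfer orbit: a_t = (1.083104×10^8 + 3.69512×10^8)/2 = 2.389112×10^8 km.
The half-period of the transfer ellipse is t = π√(a_t³/μ) = 3.1847×10^7 s.
The target's mean motion on its circular orbit is ω₂ = √(μ/r₂³) = 5.1285×10^-8 rad/s.
Angle swept by the target during transfer: ω₂·t = 1.6333 rad = 93.58°.
Arrival is 180° from departure on the ellipse, so φ = 180° − 93.58° = 86.4°.

φ = 86.4°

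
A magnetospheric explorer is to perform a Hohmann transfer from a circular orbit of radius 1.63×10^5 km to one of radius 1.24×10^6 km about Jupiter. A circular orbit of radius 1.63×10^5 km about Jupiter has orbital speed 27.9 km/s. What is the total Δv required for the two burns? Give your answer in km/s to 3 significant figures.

Δv = 14.4 km/s

From the circular-orbit relation v² = μ/r at r = 1.63×10^5 km: μ = v²r = (27.9)² × 1.63×10^5 = 1.26881×10^8 km³/s².
The Hohmann ellipse has a_t = (r₁ + r₂)/2 = 7.015×10^5 km.
Circular speed at r₁: v₁ = √(μ/r₁) = √(1.26881×10^8/1.630×10^5) = 27.900 km/s.
Transfer-orbit speed at r₁ (vis-viva equation): v_p = √[μ(2/r₁ − 1/a_t)] = 37.094 km/s.
First burn Δv₁ = |v_p − v₁| = 9.194 km/s.
Circular speed at r₂: v₂ = √(μ/r₂) = 10.115 km/s.
Transfer-orbit speed at r₂: v_a = √[μ(2/r₂ − 1/a_t)] = 4.8760 km/s.
Second burn Δv₂ = |v₂ − v_a| = 5.239 km/s.
Δv = Δv₁ + Δv₂ = 9.194 + 5.239 = 14.43 km/s.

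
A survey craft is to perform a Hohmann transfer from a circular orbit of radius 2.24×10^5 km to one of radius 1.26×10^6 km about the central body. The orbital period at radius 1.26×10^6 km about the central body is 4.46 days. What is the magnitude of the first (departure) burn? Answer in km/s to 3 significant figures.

Δv₁ = 14.8 km/s

From Kepler's third law T² = 4π²r³/μ at r = 1.26×10^6 km, T = 4.46 days = 4.46 × 86400 s = 3.85344×10^5 s: μ = 4π²r³/T² = 5.31832×10^8 km³/s².
Semi-major axis of the transfer orbit: a_t = (2.240×10^5 + 1.260×10^6)/2 = 7.420×10^5 km.
On the circular orbit at r = 2.240×10^5 km, v_c = √(μ/r) = 48.73 km/s.
Vis-viva on the transfer ellipse at r = 2.240×10^5 km gives v_t = √[μ(2/r − 1/a_t)] = 63.50 km/s.
Δv₁ = |v_t − v_c| = |63.50 − 48.73| = 14.77 km/s.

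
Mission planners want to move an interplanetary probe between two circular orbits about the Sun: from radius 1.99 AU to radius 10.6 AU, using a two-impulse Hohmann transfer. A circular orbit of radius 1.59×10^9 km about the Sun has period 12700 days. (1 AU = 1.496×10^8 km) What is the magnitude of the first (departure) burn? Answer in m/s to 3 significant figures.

Δv₁ = 6260 m/s

From Kepler's third law T² = 4π²r³/μ at r = 1.59×10^9 km, T = 12700 days = 12700 × 86400 s = 1.09728×10^9 s: μ = 4π²r³/T² = 1.31800×10^11 km³/s².
In km: r₁ = 1.99 × 1.496×10^8 = 2.97704×10^8 km; r₂ = 10.6 × 1.496×10^8 = 1.58576×10^9 km.
Semi-major axis of the transfer orbit: a_t = (2.97704×10^8 + 1.58576×10^9)/2 = 9.41732×10^8 km.
On the circular orbit at r = 2.97704×10^8 km, v_c = √(μ/r) = 21.041 km/s.
Vis-viva on the transfer ellipse at r = 2.97704×10^8 km gives v_t = √[μ(2/r − 1/a_t)] = 27.304 km/s.
Δv₁ = |v_t − v_c| = |27.304 − 21.041| = 6.263 km/s.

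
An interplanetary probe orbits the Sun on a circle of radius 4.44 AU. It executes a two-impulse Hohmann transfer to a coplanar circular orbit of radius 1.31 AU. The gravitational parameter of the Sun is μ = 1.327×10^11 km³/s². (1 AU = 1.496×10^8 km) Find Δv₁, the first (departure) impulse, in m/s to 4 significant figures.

Δv₁ = 4593 m/s

In km: r₁ = 4.44 × 1.496×10^8 = 6.64224×10^8 km; r₂ = 1.31 × 1.496×10^8 = 1.95976×10^8 km.
Semi-major axis of the transfer orbit: a_t = (6.64224×10^8 + 1.95976×10^8)/2 = 4.301×10^8 km.
Circular speed at r = 6.64224×10^8 km: v_c = √(μ/r) = 14.134 km/s.
Vis-viva on the transfer ellipse at r = 6.64224×10^8 km gives v_t = √[μ(2/r − 1/a_t)] = 9.5410 km/s.
Δv₁ = |v_t − v_c| = |9.5410 − 14.134| = 4.593 km/s.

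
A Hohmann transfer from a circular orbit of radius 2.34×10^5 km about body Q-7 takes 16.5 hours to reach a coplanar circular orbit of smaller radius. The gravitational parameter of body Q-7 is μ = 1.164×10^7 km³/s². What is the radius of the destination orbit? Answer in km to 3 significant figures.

r₂ = 87700 km

Transfer time t = 16.5 hours = 59400 s, and t = π√(a_t³/μ).
So a_t = (μ t²/π²)^(1/3) = (1.164×10^7 × (59400)² / π²)^(1/3) = 1.6085×10^5 km.
Since a_t = (r₁ + r₂)/2, r₂ = 2a_t − r₁ = 2×1.6085×10^5 − 2.340×10^5 = 87700 km.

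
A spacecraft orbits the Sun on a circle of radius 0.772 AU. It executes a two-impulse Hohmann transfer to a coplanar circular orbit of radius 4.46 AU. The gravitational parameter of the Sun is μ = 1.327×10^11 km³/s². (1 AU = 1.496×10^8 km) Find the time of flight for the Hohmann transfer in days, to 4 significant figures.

In km: r₁ = 0.772 × 1.496×10^8 = 1.154912×10^8 km; r₂ = 4.46 × 1.496×10^8 = 6.67216×10^8 km.
The Hohmann ellipse has a_t = (r₁ + r₂)/2 = 3.913536×10^8 km.
By Kepler's third law the transfer-orbit period is T = 2π√(a_t³/μ), so t = T/2 = 6.677×10^7 s.
Converting: 6.677×10^7 s ÷ 86400 s/day = 772.8 days.

t = 772.8 days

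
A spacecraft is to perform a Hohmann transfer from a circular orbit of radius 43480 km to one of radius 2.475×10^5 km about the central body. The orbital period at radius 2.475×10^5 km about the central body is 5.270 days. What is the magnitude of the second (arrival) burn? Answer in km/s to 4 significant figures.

Δv₂ = 1.548 km/s

From Kepler's third law T² = 4π²r³/μ at r = 2.475×10^5 km, T = 5.270 days = 5.270 × 86400 s = 4.55328×10^5 s: μ = 4π²r³/T² = 2.88693×10^6 km³/s².
Semi-major axis of the transfer orbit: a_t = (43480 + 2.475×10^5)/2 = 1.4549×10^5 km.
On the circular orbit at r = 2.475×10^5 km, v_c = √(μ/r) = 3.415 km/s.
Transfer-orbit speed at the same r (vis-viva, a = a_t): v_t = √[μ(2/r − 1/a_t)] = 1.867 km/s.
Δv₂ = |v_t − v_c| = |1.867 − 3.415| = 1.548 km/s.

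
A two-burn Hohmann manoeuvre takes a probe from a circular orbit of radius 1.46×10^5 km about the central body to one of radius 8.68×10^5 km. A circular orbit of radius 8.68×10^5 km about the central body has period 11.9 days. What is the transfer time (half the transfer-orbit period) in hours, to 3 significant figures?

From Kepler's third law T² = 4π²r³/μ at r = 8.68×10^5 km, T = 11.9 days = 11.9 × 86400 s = 1.02816×10^6 s: μ = 4π²r³/T² = 2.44229×10^7 km³/s².
Transfer-ellipse semi-major axis a_t = (r₁ + r₂)/2 = (1.460×10^5 + 8.680×10^5)/2 = 5.070×10^5 km.
Half the transfer-orbit period gives t = π√(a_t³/μ) = 2.2949×10^5 s.
Converting: 2.2949×10^5 s ÷ 3600 s/hour = 63.7 hours.

t = 63.7 hours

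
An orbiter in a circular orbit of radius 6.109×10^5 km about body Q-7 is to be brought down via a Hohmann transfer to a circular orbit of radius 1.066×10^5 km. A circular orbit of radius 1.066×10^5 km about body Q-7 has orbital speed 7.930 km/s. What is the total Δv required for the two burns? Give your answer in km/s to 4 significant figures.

From the circular-orbit relation v² = μ/r at r = 1.066×10^5 km: μ = v²r = (7.930)² × 1.066×10^5 = 6.70353×10^6 km³/s².
Semi-major axis of the transfer orbit: a_t = (6.109×10^5 + 1.066×10^5)/2 = 3.5875×10^5 km.
Circular speed at r₁: v₁ = √(μ/r₁) = √(6.70353×10^6/6.109×10^5) = 3.313 km/s.
Transfer-orbit speed at r₁ (vis-viva equation): v_a = √[μ(2/r₁ − 1/a_t)] = 1.806 km/s.
First burn Δv₁ = |v_a − v₁| = 1.507 km/s.
Circular speed at r₂: v₂ = √(μ/r₂) = 7.9300 km/s.
Transfer-orbit speed at r₂: v_p = √[μ(2/r₂ − 1/a_t)] = 10.348 km/s.
Second burn Δv₂ = |v₂ − v_p| = 2.418 km/s.
Δv = Δv₁ + Δv₂ = 1.507 + 2.418 = 3.925 km/s.

Δv = 3.925 km/s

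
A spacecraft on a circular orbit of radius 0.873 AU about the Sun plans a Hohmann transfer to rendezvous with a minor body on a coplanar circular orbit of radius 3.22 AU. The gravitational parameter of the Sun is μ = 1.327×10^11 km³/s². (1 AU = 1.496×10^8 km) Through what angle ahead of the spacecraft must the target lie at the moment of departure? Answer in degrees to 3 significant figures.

In km: r₁ = 0.873 × 1.496×10^8 = 1.306008×10^8 km; r₂ = 3.22 × 1.496×10^8 = 4.81712×10^8 km.
Semi-major axis of the transfer orbit: a_t = (1.306008×10^8 + 4.81712×10^8)/2 = 3.061564×10^8 km.
The half-period of the transfer ellipse is t = π√(a_t³/μ) = 4.6199×10^7 s.
The target's mean motion on its circular orbit is ω₂ = √(μ/r₂³) = 3.4455×10^-8 rad/s.
Angle swept by the target during transfer: ω₂·t = 1.5918 rad = 91.20°.
Arrival is 180° from departure on the ellipse, so φ = 180° − 91.20° = 88.8°.

φ = 88.8°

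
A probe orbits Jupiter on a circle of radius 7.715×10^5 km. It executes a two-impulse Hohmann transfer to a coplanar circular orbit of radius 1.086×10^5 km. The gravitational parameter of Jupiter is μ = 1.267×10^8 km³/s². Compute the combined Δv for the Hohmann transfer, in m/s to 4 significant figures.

The Hohmann ellipse has a_t = (r₁ + r₂)/2 = 4.4005×10^5 km.
At r₁ the circular-orbit speed is v₁ = √(μ/r₁) = 12.815 km/s.
Transfer-orbit speed at r₁ (vis-viva equation): v_a = √[μ(2/r₁ − 1/a_t)] = 6.3663 km/s.
First burn Δv₁ = |v_a − v₁| = 6.449 km/s.
At r₂, v₂ = √(μ/r₂) = 34.16 km/s.
Transfer-orbit speed at r₂: v_p = √[μ(2/r₂ − 1/a_t)] = 45.23 km/s.
Second burn Δv₂ = |v₂ − v_p| = 11.07 km/s.
Δv = Δv₁ + Δv₂ = 6.449 + 11.07 = 17.52 km/s.

Δv = 17520 m/s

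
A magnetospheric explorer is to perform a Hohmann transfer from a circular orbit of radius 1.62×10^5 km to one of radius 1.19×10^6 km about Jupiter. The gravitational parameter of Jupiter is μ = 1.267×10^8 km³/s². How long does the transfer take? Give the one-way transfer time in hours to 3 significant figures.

Transfer-ellipse semi-major axis a_t = (r₁ + r₂)/2 = (1.620×10^5 + 1.190×10^6)/2 = 6.760×10^5 km.
By Kepler's third law the transfer-orbit period is T = 2π√(a_t³/μ), so t = T/2 = 1.551×10^5 s.
Converting: 1.551×10^5 s ÷ 3600 s/hour = 43.1 hours.

t = 43.1 hours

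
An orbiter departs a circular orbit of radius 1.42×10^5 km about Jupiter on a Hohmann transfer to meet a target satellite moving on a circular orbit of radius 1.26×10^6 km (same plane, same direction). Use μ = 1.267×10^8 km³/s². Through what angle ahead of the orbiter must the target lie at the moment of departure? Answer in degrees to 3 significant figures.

The Hohmann ellipse has a_t = (r₁ + r₂)/2 = 7.010×10^5 km.
Transfer time t = π√(a_t³/μ) = 1.638×10^5 s.
Target angular speed ω₂ = √(μ/r₂³) = 7.959×10^-6 rad/s.
Angle swept by the target during transfer: ω₂·t = 1.3037 rad = 74.70°.
Arrival is 180° from departure on the ellipse, so φ = 180° − 74.70° = 105°.

φ = 105°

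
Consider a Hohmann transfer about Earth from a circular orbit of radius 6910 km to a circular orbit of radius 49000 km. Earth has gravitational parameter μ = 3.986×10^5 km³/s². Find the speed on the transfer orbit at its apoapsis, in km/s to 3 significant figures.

Semi-major axis of the transfer orbit: a_t = (6910 + 49000)/2 = 27955 km.
At apoapsis, r = 49000 km.
Vis-viva: v = √[μ(2/r − 1/a_t)] = √[3.986×10^5 × (2/49000 − 1/27955)] = 1.418 km/s.

v = 1.42 km/s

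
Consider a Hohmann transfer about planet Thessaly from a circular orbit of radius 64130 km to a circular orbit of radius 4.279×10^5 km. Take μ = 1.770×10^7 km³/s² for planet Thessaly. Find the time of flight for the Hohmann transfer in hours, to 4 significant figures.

t = 25.31 hours

Transfer-ellipse semi-major axis a_t = (r₁ + r₂)/2 = (64130 + 4.279×10^5)/2 = 2.46015×10^5 km.
Half the transfer-orbit period gives t = π√(a_t³/μ) = 91120 s.
Converting: 91120 s ÷ 3600 s/hour = 25.31 hours.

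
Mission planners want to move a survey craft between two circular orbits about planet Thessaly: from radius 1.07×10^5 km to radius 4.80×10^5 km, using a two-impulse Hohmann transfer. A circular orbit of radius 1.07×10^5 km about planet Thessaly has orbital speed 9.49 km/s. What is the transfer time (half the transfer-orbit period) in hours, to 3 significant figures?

From the circular-orbit relation v² = μ/r at r = 1.07×10^5 km: μ = v²r = (9.49)² × 1.07×10^5 = 9.63643×10^6 km³/s².
Transfer-ellipse semi-major axis a_t = (r₁ + r₂)/2 = (1.070×10^5 + 4.800×10^5)/2 = 2.935×10^5 km.
Transfer time t = π√(a_t³/μ) = π√((2.935×10^5)³ / 9.63643×10^6) = 1.609×10^5 s.
Converting: 1.609×10^5 s ÷ 3600 s/hour = 44.7 hours.

t = 44.7 hours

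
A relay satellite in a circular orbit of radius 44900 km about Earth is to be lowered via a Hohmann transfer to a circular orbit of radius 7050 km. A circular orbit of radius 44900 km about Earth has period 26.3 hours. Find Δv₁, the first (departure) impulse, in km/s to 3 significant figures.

From Kepler's third law T² = 4π²r³/μ at r = 44900 km, T = 26.3 hours = 26.3 × 3600 s = 94680 s: μ = 4π²r³/T² = 3.98641×10^5 km³/s².
Transfer-ellipse semi-major axis a_t = (r₁ + r₂)/2 = (44900 + 7050)/2 = 25975 km.
On the circular orbit at r = 44900 km, v_c = √(μ/r) = 2.9797 km/s.
Transfer-orbit speed at the same r (vis-viva, a = a_t): v_t = √[μ(2/r − 1/a_t)] = 1.5523 km/s.
Δv₁ = |v_t − v_c| = |1.5523 − 2.9797| = 1.427 km/s.

Δv₁ = 1.43 km/s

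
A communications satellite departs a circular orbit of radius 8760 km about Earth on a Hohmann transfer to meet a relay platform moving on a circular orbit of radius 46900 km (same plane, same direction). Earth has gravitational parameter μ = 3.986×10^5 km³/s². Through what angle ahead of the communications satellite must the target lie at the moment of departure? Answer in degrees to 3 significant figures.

φ = 97.7°

Transfer-ellipse semi-major axis a_t = (r₁ + r₂)/2 = (8760 + 46900)/2 = 27830 km.
The half-period of the transfer ellipse is t = π√(a_t³/μ) = 23100 s.
Target angular speed ω₂ = √(μ/r₂³) = 6.216×10^-5 rad/s.
Angle swept by the target during transfer: ω₂·t = 1.436 rad = 82.28°.
The communications satellite traverses 180° on the transfer ellipse, so the target must lead by 180° − 82.28° = 97.7°.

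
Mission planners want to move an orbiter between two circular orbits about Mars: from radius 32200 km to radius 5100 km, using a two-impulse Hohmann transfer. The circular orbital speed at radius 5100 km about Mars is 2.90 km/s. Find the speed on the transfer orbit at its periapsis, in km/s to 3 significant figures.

v = 3.81 km/s

From the circular-orbit relation v² = μ/r at r = 5100 km: μ = v²r = (2.90)² × 5100 = 42891.0 km³/s².
Semi-major axis of the transfer orbit: a_t = (32200 + 5100)/2 = 18650 km.
At periapsis, r = 5100 km.
Applying v² = μ(2/r − 1/a_t): v = 3.811 km/s.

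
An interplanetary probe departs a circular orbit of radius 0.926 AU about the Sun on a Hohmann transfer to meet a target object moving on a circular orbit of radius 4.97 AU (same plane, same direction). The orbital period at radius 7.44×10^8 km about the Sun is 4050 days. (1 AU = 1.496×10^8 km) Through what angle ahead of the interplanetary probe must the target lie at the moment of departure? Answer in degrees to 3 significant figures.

From Kepler's third law T² = 4π²r³/μ at r = 7.44×10^8 km, T = 4050 days = 4050 × 86400 s = 3.4992×10^8 s: μ = 4π²r³/T² = 1.32783×10^11 km³/s².
In km: r₁ = 0.926 × 1.496×10^8 = 1.385296×10^8 km; r₂ = 4.97 × 1.496×10^8 = 7.43512×10^8 km.
Transfer-ellipse semi-major axis a_t = (r₁ + r₂)/2 = (1.385296×10^8 + 7.43512×10^8)/2 = 4.410208×10^8 km.
The half-period of the transfer ellipse is t = π√(a_t³/μ) = 7.9849×10^7 s.
Target angular speed ω₂ = √(μ/r₂³) = 1.7974×10^-8 rad/s.
Angle swept by the target during transfer: ω₂·t = 1.4352 rad = 82.23°.
The interplanetary probe traverses 180° on the transfer ellipse, so the target must lead by 180° − 82.23° = 97.8°.

φ = 97.8°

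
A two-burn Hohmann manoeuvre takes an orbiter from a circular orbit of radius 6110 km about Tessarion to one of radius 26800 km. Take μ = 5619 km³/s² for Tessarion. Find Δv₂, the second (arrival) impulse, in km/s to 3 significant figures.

Semi-major axis of the transfer orbit: a_t = (6110 + 26800)/2 = 16455 km.
On the circular orbit at r = 26800 km, v_c = √(μ/r) = 0.4579 km/s.
Vis-viva on the transfer ellipse at r = 26800 km gives v_t = √[μ(2/r − 1/a_t)] = 0.2790 km/s.
Δv₂ = |v_t − v_c| = |0.2790 − 0.4579| = 0.1789 km/s.

Δv₂ = 0.179 km/s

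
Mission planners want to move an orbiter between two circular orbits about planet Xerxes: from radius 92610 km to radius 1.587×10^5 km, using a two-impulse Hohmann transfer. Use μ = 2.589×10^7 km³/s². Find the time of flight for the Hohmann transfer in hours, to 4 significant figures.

t = 7.639 hours

Transfer-ellipse semi-major axis a_t = (r₁ + r₂)/2 = (92610 + 1.587×10^5)/2 = 1.25655×10^5 km.
Half the transfer-orbit period gives t = π√(a_t³/μ) = 27500 s.
Converting: 27500 s ÷ 3600 s/hour = 7.639 hours.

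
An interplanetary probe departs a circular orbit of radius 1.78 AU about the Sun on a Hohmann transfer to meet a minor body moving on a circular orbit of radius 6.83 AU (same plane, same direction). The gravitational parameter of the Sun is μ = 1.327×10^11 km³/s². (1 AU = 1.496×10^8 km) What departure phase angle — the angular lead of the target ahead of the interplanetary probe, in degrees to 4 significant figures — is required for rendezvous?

In km: r₁ = 1.78 × 1.496×10^8 = 2.66288×10^8 km; r₂ = 6.83 × 1.496×10^8 = 1.021768×10^9 km.
Semi-major axis of the transfer orbit: a_t = (2.66288×10^8 + 1.021768×10^9)/2 = 6.44028×10^8 km.
The half-period of the transfer ellipse is t = π√(a_t³/μ) = 1.410×10^8 s.
Target angular speed ω₂ = √(μ/r₂³) = 1.115×10^-8 rad/s.
Angle swept by the target during transfer: ω₂·t = 1.572 rad = 90.07°.
Arrival is 180° from departure on the ellipse, so φ = 180° − 90.07° = 89.93°.

φ = 89.93°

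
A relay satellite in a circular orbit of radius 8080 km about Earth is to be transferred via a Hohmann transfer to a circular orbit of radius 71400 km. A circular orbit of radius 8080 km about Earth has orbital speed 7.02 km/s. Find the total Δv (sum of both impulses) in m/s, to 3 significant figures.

Δv = 3690 m/s

From the circular-orbit relation v² = μ/r at r = 8080 km: μ = v²r = (7.02)² × 8080 = 3.98186×10^5 km³/s².
Transfer-ellipse semi-major axis a_t = (r₁ + r₂)/2 = (8080 + 71400)/2 = 39740 km.
At r₁ the circular-orbit speed is v₁ = √(μ/r₁) = 7.0200 km/s.
Transfer-orbit speed at r₁ (vis-viva equation): v_p = √[μ(2/r₁ − 1/a_t)] = 9.4096 km/s.
First burn Δv₁ = |v_p − v₁| = 2.3896 km/s.
At r₂, v₂ = √(μ/r₂) = 2.3615 km/s.
Transfer-orbit speed at r₂: v_a = √[μ(2/r₂ − 1/a_t)] = 1.0648 km/s.
Second burn Δv₂ = |v₂ − v_a| = 1.2967 km/s.
Δv = Δv₁ + Δv₂ = 2.3896 + 1.2967 = 3.686 km/s.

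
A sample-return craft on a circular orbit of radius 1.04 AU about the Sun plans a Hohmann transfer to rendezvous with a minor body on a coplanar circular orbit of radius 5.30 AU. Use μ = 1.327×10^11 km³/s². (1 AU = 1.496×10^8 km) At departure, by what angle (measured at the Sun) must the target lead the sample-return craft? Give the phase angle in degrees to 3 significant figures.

φ = 96.7°

In km: r₁ = 1.04 × 1.496×10^8 = 1.55584×10^8 km; r₂ = 5.30 × 1.496×10^8 = 7.9288×10^8 km.
Transfer-ellipse semi-major axis a_t = (r₁ + r₂)/2 = (1.55584×10^8 + 7.9288×10^8)/2 = 4.74232×10^8 km.
Transfer time t = π√(a_t³/μ) = 8.9064×10^7 s.
The target's mean motion on its circular orbit is ω₂ = √(μ/r₂³) = 1.6316×10^-8 rad/s.
Angle swept by the target during transfer: ω₂·t = 1.4532 rad = 83.26°.
The sample-return craft traverses 180° on the transfer ellipse, so the target must lead by 180° − 83.26° = 96.7°.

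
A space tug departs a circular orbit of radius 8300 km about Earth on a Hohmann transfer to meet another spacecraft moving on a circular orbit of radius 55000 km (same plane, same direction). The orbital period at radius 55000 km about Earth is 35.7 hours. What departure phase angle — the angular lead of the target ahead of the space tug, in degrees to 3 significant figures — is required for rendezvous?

From Kepler's third law T² = 4π²r³/μ at r = 55000 km, T = 35.7 hours = 35.7 × 3600 s = 1.2852×10^5 s: μ = 4π²r³/T² = 3.97655×10^5 km³/s².
Semi-major axis of the transfer orbit: a_t = (8300 + 55000)/2 = 31650 km.
Transfer time t = π√(a_t³/μ) = 28050 s.
Target angular speed ω₂ = √(μ/r₂³) = 4.889×10^-5 rad/s.
Angle swept by the target during transfer: ω₂·t = 1.3714 rad = 78.58°.
The space tug traverses 180° on the transfer ellipse, so the target must lead by 180° − 78.58° = 101°.

φ = 101°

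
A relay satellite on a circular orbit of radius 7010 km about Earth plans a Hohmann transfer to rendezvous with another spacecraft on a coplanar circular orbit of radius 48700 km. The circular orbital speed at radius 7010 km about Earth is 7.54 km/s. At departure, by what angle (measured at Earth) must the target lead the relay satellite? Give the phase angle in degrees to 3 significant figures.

φ = 102°

From the circular-orbit relation v² = μ/r at r = 7010 km: μ = v²r = (7.54)² × 7010 = 3.98530×10^5 km³/s².
Transfer-ellipse semi-major axis a_t = (r₁ + r₂)/2 = (7010 + 48700)/2 = 27855 km.
The half-period of the transfer ellipse is t = π√(a_t³/μ) = 23140 s.
The target's mean motion on its circular orbit is ω₂ = √(μ/r₂³) = 5.874×10^-5 rad/s.
Angle swept by the target during transfer: ω₂·t = 1.359 rad = 77.86°.
The relay satellite traverses 180° on the transfer ellipse, so the target must lead by 180° − 77.86° = 102°.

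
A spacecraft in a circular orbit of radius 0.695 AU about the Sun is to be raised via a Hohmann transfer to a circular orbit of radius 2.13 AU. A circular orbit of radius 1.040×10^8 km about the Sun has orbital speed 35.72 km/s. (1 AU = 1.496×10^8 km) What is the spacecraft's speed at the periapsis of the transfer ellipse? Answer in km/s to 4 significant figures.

From the circular-orbit relation v² = μ/r at r = 1.040×10^8 km: μ = v²r = (35.72)² × 1.040×10^8 = 1.32696×10^11 km³/s².
In km: r₁ = 0.695 × 1.496×10^8 = 1.03972×10^8 km; r₂ = 2.13 × 1.496×10^8 = 3.18648×10^8 km.
Transfer-ellipse semi-major axis a_t = (r₁ + r₂)/2 = (1.03972×10^8 + 3.18648×10^8)/2 = 2.1131×10^8 km.
At periapsis, r = 1.03972×10^8 km.
From the vis-viva equation, v = √[μ(2/r − 1/a_t)] = 43.87 km/s.

v = 43.87 km/s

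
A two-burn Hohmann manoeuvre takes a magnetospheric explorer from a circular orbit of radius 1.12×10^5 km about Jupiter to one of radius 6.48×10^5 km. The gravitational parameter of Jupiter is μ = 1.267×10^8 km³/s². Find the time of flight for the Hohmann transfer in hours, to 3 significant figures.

t = 18.2 hours

The Hohmann ellipse has a_t = (r₁ + r₂)/2 = 3.800×10^5 km.
Transfer time t = π√(a_t³/μ) = π√((3.800×10^5)³ / 1.267×10^8) = 65380 s.
Converting: 65380 s ÷ 3600 s/hour = 18.2 hours.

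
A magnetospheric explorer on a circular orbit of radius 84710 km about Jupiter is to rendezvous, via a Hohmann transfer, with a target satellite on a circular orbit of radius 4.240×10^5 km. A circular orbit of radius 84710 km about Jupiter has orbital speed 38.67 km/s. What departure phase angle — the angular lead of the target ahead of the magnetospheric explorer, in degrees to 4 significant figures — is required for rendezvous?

From the circular-orbit relation v² = μ/r at r = 84710 km: μ = v²r = (38.67)² × 84710 = 1.26673×10^8 km³/s².
Transfer-ellipse semi-major axis a_t = (r₁ + r₂)/2 = (84710 + 4.240×10^5)/2 = 2.54355×10^5 km.
The half-period of the transfer ellipse is t = π√(a_t³/μ) = 35807 s.
Target angular speed ω₂ = √(μ/r₂³) = 4.0765×10^-5 rad/s.
Angle swept by the target during transfer: ω₂·t = 1.4597 rad = 83.63°.
Arrival is 180° from departure on the ellipse, so φ = 180° − 83.63° = 96.37°.

φ = 96.37°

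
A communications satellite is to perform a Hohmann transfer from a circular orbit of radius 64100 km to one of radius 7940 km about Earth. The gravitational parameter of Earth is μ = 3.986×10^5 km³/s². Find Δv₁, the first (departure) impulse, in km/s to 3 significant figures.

Δv₁ = 1.32 km/s

The Hohmann ellipse has a_t = (r₁ + r₂)/2 = 36020 km.
On the circular orbit at r = 64100 km, v_c = √(μ/r) = 2.494 km/s.
Vis-viva on the transfer ellipse at r = 64100 km gives v_t = √[μ(2/r − 1/a_t)] = 1.171 km/s.
Δv₁ = |v_t − v_c| = |1.171 − 2.494| = 1.323 km/s.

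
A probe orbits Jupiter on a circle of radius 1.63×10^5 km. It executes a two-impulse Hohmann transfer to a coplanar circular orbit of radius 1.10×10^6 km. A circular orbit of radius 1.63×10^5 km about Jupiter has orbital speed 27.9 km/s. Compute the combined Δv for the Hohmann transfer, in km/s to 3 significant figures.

From the circular-orbit relation v² = μ/r at r = 1.63×10^5 km: μ = v²r = (27.9)² × 1.63×10^5 = 1.26881×10^8 km³/s².
The Hohmann ellipse has a_t = (r₁ + r₂)/2 = 6.315×10^5 km.
Circular speed at r₁: v₁ = √(μ/r₁) = √(1.26881×10^8/1.630×10^5) = 27.900 km/s.
On the transfer ellipse at r₁, v² = μ(2/r − 1/a) gives v_p = √[μ(2/r₁ − 1/a_t)] = 36.823 km/s.
First burn Δv₁ = |v_p − v₁| = 8.923 km/s.
Circular speed at r₂: v₂ = √(μ/r₂) = 10.74 km/s.
Transfer-orbit speed at r₂: v_a = √[μ(2/r₂ − 1/a_t)] = 5.456 km/s.
Second burn Δv₂ = |v₂ − v_a| = 5.284 km/s.
Δv = Δv₁ + Δv₂ = 8.923 + 5.284 = 14.21 km/s.

Δv = 14.2 km/s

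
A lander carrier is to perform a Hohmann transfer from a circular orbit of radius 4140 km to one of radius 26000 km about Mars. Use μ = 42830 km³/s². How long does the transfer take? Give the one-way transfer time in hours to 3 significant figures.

t = 7.80 hours

The Hohmann ellipse has a_t = (r₁ + r₂)/2 = 15070 km.
Half the transfer-orbit period gives t = π√(a_t³/μ) = 28080 s.
Converting: 28080 s ÷ 3600 s/hour = 7.80 hours.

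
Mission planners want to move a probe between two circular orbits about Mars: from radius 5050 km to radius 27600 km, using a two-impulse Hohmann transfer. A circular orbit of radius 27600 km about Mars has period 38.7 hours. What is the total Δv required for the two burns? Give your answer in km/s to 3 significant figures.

From Kepler's third law T² = 4π²r³/μ at r = 27600 km, T = 38.7 hours = 38.7 × 3600 s = 1.3932×10^5 s: μ = 4π²r³/T² = 42762.2 km³/s².
Transfer-ellipse semi-major axis a_t = (r₁ + r₂)/2 = (5050 + 27600)/2 = 16325 km.
At r₁ the circular-orbit speed is v₁ = √(μ/r₁) = 2.90994 km/s.
Transfer-orbit speed at r₁ (v² = μ(2/r − 1/a)): v_p = √[μ(2/r₁ − 1/a_t)] = 3.78366 km/s.
First burn Δv₁ = |v_p − v₁| = 0.8737 km/s.
Circular speed at r₂: v₂ = √(μ/r₂) = 1.2447 km/s.
Transfer-orbit speed at r₂: v_a = √[μ(2/r₂ − 1/a_t)] = 0.69230 km/s.
Second burn Δv₂ = |v₂ − v_a| = 0.5524 km/s.
Total Δv = Δv₁ + Δv₂ = 1.426 km/s.

Δv = 1.43 km/s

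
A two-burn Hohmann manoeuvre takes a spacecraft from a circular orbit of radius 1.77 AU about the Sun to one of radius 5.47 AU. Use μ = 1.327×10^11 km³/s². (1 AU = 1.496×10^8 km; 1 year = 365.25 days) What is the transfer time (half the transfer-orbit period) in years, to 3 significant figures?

t = 3.44 years

In km: r₁ = 1.77 × 1.496×10^8 = 2.64792×10^8 km; r₂ = 5.47 × 1.496×10^8 = 8.18312×10^8 km.
Transfer-ellipse semi-major axis a_t = (r₁ + r₂)/2 = (2.64792×10^8 + 8.18312×10^8)/2 = 5.41552×10^8 km.
Half the transfer-orbit period gives t = π√(a_t³/μ) = 1.087×10^8 s.
Converting: 1.087×10^8 s ÷ 3.15576×10^7 s/year (365.25 × 86400) = 3.44 years.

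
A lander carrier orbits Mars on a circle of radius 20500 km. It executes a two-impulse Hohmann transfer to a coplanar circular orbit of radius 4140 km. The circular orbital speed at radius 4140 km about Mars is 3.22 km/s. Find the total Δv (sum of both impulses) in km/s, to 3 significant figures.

Δv = 1.54 km/s

From the circular-orbit relation v² = μ/r at r = 4140 km: μ = v²r = (3.22)² × 4140 = 42925.2 km³/s².
Transfer-ellipse semi-major axis a_t = (r₁ + r₂)/2 = (20500 + 4140)/2 = 12320 km.
At r₁ the circular-orbit speed is v₁ = √(μ/r₁) = 1.447 km/s.
On the transfer ellipse at r₁, vis-viva gives v_a = √[μ(2/r₁ − 1/a_t)] = 0.8388 km/s.
First burn Δv₁ = |v_a − v₁| = 0.6082 km/s.
Circular speed at r₂: v₂ = √(μ/r₂) = 3.2200 km/s.
Transfer-orbit speed at r₂: v_p = √[μ(2/r₂ − 1/a_t)] = 4.1536 km/s.
Second burn Δv₂ = |v₂ − v_p| = 0.9336 km/s.
Δv = Δv₁ + Δv₂ = 0.6082 + 0.9336 = 1.542 km/s.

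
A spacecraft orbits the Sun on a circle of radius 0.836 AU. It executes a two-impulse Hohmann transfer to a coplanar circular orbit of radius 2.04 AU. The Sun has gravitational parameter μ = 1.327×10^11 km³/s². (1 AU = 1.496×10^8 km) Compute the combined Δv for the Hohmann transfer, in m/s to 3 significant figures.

Δv = 11200 m/s

In km: r₁ = 0.836 × 1.496×10^8 = 1.250656×10^8 km; r₂ = 2.04 × 1.496×10^8 = 3.05184×10^8 km.
The Hohmann ellipse has a_t = (r₁ + r₂)/2 = 2.151248×10^8 km.
At r₁ the circular-orbit speed is v₁ = √(μ/r₁) = 32.5737 km/s.
On the transfer ellipse at r₁, v² = μ(2/r − 1/a) gives v_p = √[μ(2/r₁ − 1/a_t)] = 38.7974 km/s.
First burn Δv₁ = |v_p − v₁| = 6.224 km/s.
At r₂, v₂ = √(μ/r₂) = 20.852 km/s.
Transfer-orbit speed at r₂: v_a = √[μ(2/r₂ − 1/a_t)] = 15.899 km/s.
Second burn Δv₂ = |v₂ − v_a| = 4.953 km/s.
Total Δv = Δv₁ + Δv₂ = 11.18 km/s.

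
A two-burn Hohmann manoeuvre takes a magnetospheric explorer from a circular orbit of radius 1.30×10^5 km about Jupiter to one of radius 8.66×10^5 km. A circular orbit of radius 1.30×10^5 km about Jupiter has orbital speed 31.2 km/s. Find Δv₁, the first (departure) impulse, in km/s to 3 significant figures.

Δv₁ = 9.94 km/s

From the circular-orbit relation v² = μ/r at r = 1.30×10^5 km: μ = v²r = (31.2)² × 1.30×10^5 = 1.26547×10^8 km³/s².
Semi-major axis of the transfer orbit: a_t = (1.300×10^5 + 8.660×10^5)/2 = 4.980×10^5 km.
Circular speed at r = 1.300×10^5 km: v_c = √(μ/r) = 31.200 km/s.
Transfer-orbit speed at the same r (vis-viva, a = a_t): v_t = √[μ(2/r − 1/a_t)] = 41.143 km/s.
Δv₁ = |v_t − v_c| = |41.143 − 31.200| = 9.943 km/s.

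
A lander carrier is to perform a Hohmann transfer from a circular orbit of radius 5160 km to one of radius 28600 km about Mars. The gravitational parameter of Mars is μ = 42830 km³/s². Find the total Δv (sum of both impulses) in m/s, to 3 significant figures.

Δv = 1420 m/s

Transfer-ellipse semi-major axis a_t = (r₁ + r₂)/2 = (5160 + 28600)/2 = 16880 km.
At r₁ the circular-orbit speed is v₁ = √(μ/r₁) = 2.8810 km/s.
On the transfer ellipse at r₁, v² = μ(2/r − 1/a) gives v_p = √[μ(2/r₁ − 1/a_t)] = 3.7501 km/s.
First burn Δv₁ = |v_p − v₁| = 0.8691 km/s.
At r₂, v₂ = √(μ/r₂) = 1.2237 km/s.
Transfer-orbit speed at r₂: v_a = √[μ(2/r₂ − 1/a_t)] = 0.67660 km/s.
Second burn Δv₂ = |v₂ − v_a| = 0.5471 km/s.
Δv = Δv₁ + Δv₂ = 0.8691 + 0.5471 = 1.416 km/s.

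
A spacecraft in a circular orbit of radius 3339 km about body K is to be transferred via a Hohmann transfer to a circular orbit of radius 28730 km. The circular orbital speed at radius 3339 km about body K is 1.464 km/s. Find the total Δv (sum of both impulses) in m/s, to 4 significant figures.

Δv = 767.0 m/s

From the circular-orbit relation v² = μ/r at r = 3339 km: μ = v²r = (1.464)² × 3339 = 7156.47 km³/s².
The Hohmann ellipse has a_t = (r₁ + r₂)/2 = 16034.5 km.
At r₁ the circular-orbit speed is v₁ = √(μ/r₁) = 1.4640 km/s.
Transfer-orbit speed at r₁ (vis-viva): v_p = √[μ(2/r₁ − 1/a_t)] = 1.9597 km/s.
First burn Δv₁ = |v_p − v₁| = 0.4957 km/s.
Circular speed at r₂: v₂ = √(μ/r₂) = 0.4991 km/s.
Transfer-orbit speed at r₂: v_a = √[μ(2/r₂ − 1/a_t)] = 0.2278 km/s.
Second burn Δv₂ = |v₂ − v_a| = 0.2713 km/s.
Total Δv = Δv₁ + Δv₂ = 0.7670 km/s.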